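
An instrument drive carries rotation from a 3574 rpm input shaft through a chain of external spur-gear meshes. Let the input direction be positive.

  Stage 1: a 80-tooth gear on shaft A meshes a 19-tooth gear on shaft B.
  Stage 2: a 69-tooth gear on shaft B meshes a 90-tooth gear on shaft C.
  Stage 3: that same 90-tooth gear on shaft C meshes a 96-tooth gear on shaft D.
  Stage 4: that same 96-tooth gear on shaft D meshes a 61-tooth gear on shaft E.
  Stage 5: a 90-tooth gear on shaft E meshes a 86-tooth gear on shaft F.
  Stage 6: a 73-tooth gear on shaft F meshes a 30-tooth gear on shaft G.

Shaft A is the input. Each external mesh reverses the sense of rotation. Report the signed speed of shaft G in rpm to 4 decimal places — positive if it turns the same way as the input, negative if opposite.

Stage 1 [80T→19T]: ω = 3574.0000×80/19 = 15048.4211 rpm, dir flips to −; running = −15048.4211
Stage 2 [69T→90T]: ω = 15048.4211×69/90 = 11537.1228 rpm, dir flips to +; running = +11537.1228
Stage 3 [90T→96T]: ω = 11537.1228×90/96 = 10816.0526 rpm, dir flips to −; running = −10816.0526
Stage 4 [96T→61T]: ω = 10816.0526×96/61 = 17021.9845 rpm, dir flips to +; running = +17021.9845
Stage 5 [90T→86T]: ω = 17021.9845×90/86 = 17813.7047 rpm, dir flips to −; running = −17813.7047
Stage 6 [73T→30T]: ω = 17813.7047×73/30 = 43346.6814 rpm, dir flips to +; running = +43346.6814

+43346.6814 rpm (same as input, |ω| = 43346.6814 rpm)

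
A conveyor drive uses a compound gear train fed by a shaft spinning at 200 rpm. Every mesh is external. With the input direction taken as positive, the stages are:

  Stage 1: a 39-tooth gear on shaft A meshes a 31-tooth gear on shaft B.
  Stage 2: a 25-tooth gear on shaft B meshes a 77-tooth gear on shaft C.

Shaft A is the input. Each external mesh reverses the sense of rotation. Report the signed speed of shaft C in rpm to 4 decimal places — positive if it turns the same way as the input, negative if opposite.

Stage 1 [39T→31T]: ω = 200.0000×39/31 = 251.6129 rpm, dir flips to −; running = −251.6129
Stage 2 [25T→77T]: ω = 251.6129×25/77 = 81.6925 rpm, dir flips to +; running = +81.6925

+81.6925 rpm (same as input, |ω| = 81.6925 rpm)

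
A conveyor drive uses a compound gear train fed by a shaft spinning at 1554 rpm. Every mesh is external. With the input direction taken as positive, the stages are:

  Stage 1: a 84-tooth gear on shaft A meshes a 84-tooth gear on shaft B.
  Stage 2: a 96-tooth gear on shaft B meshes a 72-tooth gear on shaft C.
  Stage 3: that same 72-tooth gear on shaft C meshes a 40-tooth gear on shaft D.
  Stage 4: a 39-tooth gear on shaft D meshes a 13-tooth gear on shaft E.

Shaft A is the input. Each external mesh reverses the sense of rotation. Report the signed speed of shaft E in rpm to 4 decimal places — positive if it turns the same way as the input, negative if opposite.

Stage 1 [84T→84T]: ω = 1554.0000×84/84 = 1554.0000 rpm, dir flips to −; running = −1554.0000
Stage 2 [96T→72T]: ω = 1554.0000×96/72 = 2072.0000 rpm, dir flips to +; running = +2072.0000
Stage 3 [72T→40T]: ω = 2072.0000×72/40 = 3729.6000 rpm, dir flips to −; running = −3729.6000
Stage 4 [39T→13T]: ω = 3729.6000×39/13 = 11188.8000 rpm, dir flips to +; running = +11188.8000

+11188.8000 rpm (same as input, |ω| = 11188.8000 rpm)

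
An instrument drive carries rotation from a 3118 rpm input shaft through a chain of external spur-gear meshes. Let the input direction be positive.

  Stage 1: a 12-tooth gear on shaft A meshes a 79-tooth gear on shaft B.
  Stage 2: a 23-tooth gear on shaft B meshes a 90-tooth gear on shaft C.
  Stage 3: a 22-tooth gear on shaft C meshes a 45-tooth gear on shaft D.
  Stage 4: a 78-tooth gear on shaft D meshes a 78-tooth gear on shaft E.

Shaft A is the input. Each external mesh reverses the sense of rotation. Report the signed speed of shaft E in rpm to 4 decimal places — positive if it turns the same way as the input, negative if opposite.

Stage 1 [12T→79T]: ω = 3118.0000×12/79 = 473.6203 rpm, dir flips to −; running = −473.6203
Stage 2 [23T→90T]: ω = 473.6203×23/90 = 121.0363 rpm, dir flips to +; running = +121.0363
Stage 3 [22T→45T]: ω = 121.0363×22/45 = 59.1733 rpm, dir flips to −; running = −59.1733
Stage 4 [78T→78T]: ω = 59.1733×78/78 = 59.1733 rpm, dir flips to +; running = +59.1733

+59.1733 rpm (same as input, |ω| = 59.1733 rpm)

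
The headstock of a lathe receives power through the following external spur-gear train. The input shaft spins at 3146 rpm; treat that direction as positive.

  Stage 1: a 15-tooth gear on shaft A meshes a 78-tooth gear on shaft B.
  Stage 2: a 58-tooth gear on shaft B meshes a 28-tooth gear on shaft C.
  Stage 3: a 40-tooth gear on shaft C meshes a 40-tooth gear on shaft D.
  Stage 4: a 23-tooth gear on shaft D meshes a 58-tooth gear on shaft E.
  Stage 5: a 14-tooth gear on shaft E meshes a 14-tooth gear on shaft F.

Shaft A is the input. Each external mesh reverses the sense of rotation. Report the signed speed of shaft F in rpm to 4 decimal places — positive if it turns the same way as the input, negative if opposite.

-496.9643 rpm (opposite to input, |ω| = 496.9643 rpm)

Stage 1 [15T→78T]: ω = 3146.0000×15/78 = 605.0000 rpm, dir flips to −; running = −605.0000
Stage 2 [58T→28T]: ω = 605.0000×58/28 = 1253.2143 rpm, dir flips to +; running = +1253.2143
Stage 3 [40T→40T]: ω = 1253.2143×40/40 = 1253.2143 rpm, dir flips to −; running = −1253.2143
Stage 4 [23T→58T]: ω = 1253.2143×23/58 = 496.9643 rpm, dir flips to +; running = +496.9643
Stage 5 [14T→14T]: ω = 496.9643×14/14 = 496.9643 rpm, dir flips to −; running = −496.9643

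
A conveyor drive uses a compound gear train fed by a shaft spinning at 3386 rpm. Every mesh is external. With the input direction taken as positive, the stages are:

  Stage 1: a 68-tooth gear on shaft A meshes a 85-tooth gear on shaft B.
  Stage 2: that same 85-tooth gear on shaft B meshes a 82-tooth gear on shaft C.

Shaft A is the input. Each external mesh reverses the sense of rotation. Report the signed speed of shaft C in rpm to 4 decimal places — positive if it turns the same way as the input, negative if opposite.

+2807.9024 rpm (same as input, |ω| = 2807.9024 rpm)

Stage 1 [68T→85T]: ω = 3386.0000×68/85 = 2708.8000 rpm, dir flips to −; running = −2708.8000
Stage 2 [85T→82T]: ω = 2708.8000×85/82 = 2807.9024 rpm, dir flips to +; running = +2807.9024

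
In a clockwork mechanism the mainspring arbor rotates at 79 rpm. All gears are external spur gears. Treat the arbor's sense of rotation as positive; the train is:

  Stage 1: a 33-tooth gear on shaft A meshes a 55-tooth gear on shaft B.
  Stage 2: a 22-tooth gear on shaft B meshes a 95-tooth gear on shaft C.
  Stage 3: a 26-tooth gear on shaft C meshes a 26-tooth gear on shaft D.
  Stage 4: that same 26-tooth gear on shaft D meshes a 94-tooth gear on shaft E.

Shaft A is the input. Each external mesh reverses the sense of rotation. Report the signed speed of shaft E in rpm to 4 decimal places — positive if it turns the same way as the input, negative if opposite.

+3.0361 rpm (same as input, |ω| = 3.0361 rpm)

Stage 1 [33T→55T]: ω = 79.0000×33/55 = 47.4000 rpm, dir flips to −; running = −47.4000
Stage 2 [22T→95T]: ω = 47.4000×22/95 = 10.9768 rpm, dir flips to +; running = +10.9768
Stage 3 [26T→26T]: ω = 10.9768×26/26 = 10.9768 rpm, dir flips to −; running = −10.9768
Stage 4 [26T→94T]: ω = 10.9768×26/94 = 3.0361 rpm, dir flips to +; running = +3.0361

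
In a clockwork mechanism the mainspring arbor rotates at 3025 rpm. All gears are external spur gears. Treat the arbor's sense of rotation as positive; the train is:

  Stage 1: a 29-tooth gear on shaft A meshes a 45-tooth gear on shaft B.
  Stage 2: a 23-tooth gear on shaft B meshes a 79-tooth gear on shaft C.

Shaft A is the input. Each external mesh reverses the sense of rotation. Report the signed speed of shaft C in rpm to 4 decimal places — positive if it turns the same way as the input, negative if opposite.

Stage 1 [29T→45T]: ω = 3025.0000×29/45 = 1949.4444 rpm, dir flips to −; running = −1949.4444
Stage 2 [23T→79T]: ω = 1949.4444×23/79 = 567.5598 rpm, dir flips to +; running = +567.5598

+567.5598 rpm (same as input, |ω| = 567.5598 rpm)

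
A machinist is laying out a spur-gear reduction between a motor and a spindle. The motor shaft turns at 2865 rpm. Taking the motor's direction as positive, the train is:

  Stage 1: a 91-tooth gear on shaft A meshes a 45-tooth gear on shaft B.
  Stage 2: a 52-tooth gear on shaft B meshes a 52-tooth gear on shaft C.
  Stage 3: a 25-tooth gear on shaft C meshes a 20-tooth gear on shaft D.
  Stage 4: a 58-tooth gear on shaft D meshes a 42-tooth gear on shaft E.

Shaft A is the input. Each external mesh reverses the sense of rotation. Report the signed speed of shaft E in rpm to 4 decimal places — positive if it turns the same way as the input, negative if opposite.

+10000.9722 rpm (same as input, |ω| = 10000.9722 rpm)

Stage 1 [91T→45T]: ω = 2865.0000×91/45 = 5793.6667 rpm, dir flips to −; running = −5793.6667
Stage 2 [52T→52T]: ω = 5793.6667×52/52 = 5793.6667 rpm, dir flips to +; running = +5793.6667
Stage 3 [25T→20T]: ω = 5793.6667×25/20 = 7242.0833 rpm, dir flips to −; running = −7242.0833
Stage 4 [58T→42T]: ω = 7242.0833×58/42 = 10000.9722 rpm, dir flips to +; running = +10000.9722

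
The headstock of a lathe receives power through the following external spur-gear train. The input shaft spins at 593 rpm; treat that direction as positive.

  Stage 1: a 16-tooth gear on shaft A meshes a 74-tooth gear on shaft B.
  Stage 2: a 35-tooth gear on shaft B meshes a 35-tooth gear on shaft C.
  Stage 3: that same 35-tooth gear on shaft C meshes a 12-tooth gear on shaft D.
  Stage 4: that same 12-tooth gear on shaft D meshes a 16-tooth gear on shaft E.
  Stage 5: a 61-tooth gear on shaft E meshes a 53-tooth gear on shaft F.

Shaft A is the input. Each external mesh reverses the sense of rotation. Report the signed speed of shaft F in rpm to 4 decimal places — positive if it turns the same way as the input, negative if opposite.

Stage 1 [16T→74T]: ω = 593.0000×16/74 = 128.2162 rpm, dir flips to −; running = −128.2162
Stage 2 [35T→35T]: ω = 128.2162×35/35 = 128.2162 rpm, dir flips to +; running = +128.2162
Stage 3 [35T→12T]: ω = 128.2162×35/12 = 373.9640 rpm, dir flips to −; running = −373.9640
Stage 4 [12T→16T]: ω = 373.9640×12/16 = 280.4730 rpm, dir flips to +; running = +280.4730
Stage 5 [61T→53T]: ω = 280.4730×61/53 = 322.8085 rpm, dir flips to −; running = −322.8085

-322.8085 rpm (opposite to input, |ω| = 322.8085 rpm)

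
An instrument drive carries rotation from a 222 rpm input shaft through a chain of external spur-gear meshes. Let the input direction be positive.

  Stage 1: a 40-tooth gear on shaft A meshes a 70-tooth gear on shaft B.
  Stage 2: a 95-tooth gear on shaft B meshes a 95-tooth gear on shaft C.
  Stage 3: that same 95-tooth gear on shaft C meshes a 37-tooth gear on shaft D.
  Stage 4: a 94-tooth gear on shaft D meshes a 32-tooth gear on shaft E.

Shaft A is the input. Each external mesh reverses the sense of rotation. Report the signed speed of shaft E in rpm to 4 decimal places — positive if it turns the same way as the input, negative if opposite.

Stage 1 [40T→70T]: ω = 222.0000×40/70 = 126.8571 rpm, dir flips to −; running = −126.8571
Stage 2 [95T→95T]: ω = 126.8571×95/95 = 126.8571 rpm, dir flips to +; running = +126.8571
Stage 3 [95T→37T]: ω = 126.8571×95/37 = 325.7143 rpm, dir flips to −; running = −325.7143
Stage 4 [94T→32T]: ω = 325.7143×94/32 = 956.7857 rpm, dir flips to +; running = +956.7857

+956.7857 rpm (same as input, |ω| = 956.7857 rpm)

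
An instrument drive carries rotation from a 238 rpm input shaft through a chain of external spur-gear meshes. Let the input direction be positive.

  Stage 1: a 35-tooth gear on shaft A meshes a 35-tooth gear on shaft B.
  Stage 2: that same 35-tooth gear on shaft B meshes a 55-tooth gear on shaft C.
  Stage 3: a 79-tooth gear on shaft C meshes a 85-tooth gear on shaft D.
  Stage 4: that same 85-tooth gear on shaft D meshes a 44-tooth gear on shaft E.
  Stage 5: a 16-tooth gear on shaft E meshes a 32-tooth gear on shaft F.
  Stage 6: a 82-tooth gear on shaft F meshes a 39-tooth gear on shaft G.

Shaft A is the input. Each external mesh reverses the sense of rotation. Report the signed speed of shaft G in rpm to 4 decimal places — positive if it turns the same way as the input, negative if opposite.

Stage 1 [35T→35T]: ω = 238.0000×35/35 = 238.0000 rpm, dir flips to −; running = −238.0000
Stage 2 [35T→55T]: ω = 238.0000×35/55 = 151.4545 rpm, dir flips to +; running = +151.4545
Stage 3 [79T→85T]: ω = 151.4545×79/85 = 140.7636 rpm, dir flips to −; running = −140.7636
Stage 4 [85T→44T]: ω = 140.7636×85/44 = 271.9298 rpm, dir flips to +; running = +271.9298
Stage 5 [16T→32T]: ω = 271.9298×16/32 = 135.9649 rpm, dir flips to −; running = −135.9649
Stage 6 [82T→39T]: ω = 135.9649×82/39 = 285.8749 rpm, dir flips to +; running = +285.8749

+285.8749 rpm (same as input, |ω| = 285.8749 rpm)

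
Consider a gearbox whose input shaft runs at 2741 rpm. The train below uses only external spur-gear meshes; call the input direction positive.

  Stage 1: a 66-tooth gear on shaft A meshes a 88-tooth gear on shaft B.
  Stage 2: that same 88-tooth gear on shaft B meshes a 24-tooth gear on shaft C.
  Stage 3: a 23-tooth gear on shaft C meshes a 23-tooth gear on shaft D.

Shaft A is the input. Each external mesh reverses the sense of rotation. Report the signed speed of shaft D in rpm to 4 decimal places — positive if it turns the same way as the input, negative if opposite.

-7537.7500 rpm (opposite to input, |ω| = 7537.7500 rpm)

Stage 1 [66T→88T]: ω = 2741.0000×66/88 = 2055.7500 rpm, dir flips to −; running = −2055.7500
Stage 2 [88T→24T]: ω = 2055.7500×88/24 = 7537.7500 rpm, dir flips to +; running = +7537.7500
Stage 3 [23T→23T]: ω = 7537.7500×23/23 = 7537.7500 rpm, dir flips to −; running = −7537.7500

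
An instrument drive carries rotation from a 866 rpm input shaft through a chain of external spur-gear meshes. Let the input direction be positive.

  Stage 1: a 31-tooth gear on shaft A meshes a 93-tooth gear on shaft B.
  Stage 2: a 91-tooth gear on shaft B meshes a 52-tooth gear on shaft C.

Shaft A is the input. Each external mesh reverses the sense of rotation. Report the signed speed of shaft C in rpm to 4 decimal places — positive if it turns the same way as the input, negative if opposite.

+505.1667 rpm (same as input, |ω| = 505.1667 rpm)

Stage 1 [31T→93T]: ω = 866.0000×31/93 = 288.6667 rpm, dir flips to −; running = −288.6667
Stage 2 [91T→52T]: ω = 288.6667×91/52 = 505.1667 rpm, dir flips to +; running = +505.1667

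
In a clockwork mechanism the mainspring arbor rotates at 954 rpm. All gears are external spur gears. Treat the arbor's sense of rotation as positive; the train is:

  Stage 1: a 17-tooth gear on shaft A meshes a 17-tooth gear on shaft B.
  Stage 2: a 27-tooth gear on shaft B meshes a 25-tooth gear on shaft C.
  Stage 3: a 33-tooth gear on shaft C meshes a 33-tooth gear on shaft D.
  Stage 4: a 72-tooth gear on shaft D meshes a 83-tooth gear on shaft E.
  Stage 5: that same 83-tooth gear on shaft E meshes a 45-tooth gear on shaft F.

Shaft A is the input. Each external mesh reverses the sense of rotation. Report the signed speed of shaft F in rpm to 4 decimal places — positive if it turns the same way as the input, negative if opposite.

-1648.5120 rpm (opposite to input, |ω| = 1648.5120 rpm)

Stage 1 [17T→17T]: ω = 954.0000×17/17 = 954.0000 rpm, dir flips to −; running = −954.0000
Stage 2 [27T→25T]: ω = 954.0000×27/25 = 1030.3200 rpm, dir flips to +; running = +1030.3200
Stage 3 [33T→33T]: ω = 1030.3200×33/33 = 1030.3200 rpm, dir flips to −; running = −1030.3200
Stage 4 [72T→83T]: ω = 1030.3200×72/83 = 893.7716 rpm, dir flips to +; running = +893.7716
Stage 5 [83T→45T]: ω = 893.7716×83/45 = 1648.5120 rpm, dir flips to −; running = −1648.5120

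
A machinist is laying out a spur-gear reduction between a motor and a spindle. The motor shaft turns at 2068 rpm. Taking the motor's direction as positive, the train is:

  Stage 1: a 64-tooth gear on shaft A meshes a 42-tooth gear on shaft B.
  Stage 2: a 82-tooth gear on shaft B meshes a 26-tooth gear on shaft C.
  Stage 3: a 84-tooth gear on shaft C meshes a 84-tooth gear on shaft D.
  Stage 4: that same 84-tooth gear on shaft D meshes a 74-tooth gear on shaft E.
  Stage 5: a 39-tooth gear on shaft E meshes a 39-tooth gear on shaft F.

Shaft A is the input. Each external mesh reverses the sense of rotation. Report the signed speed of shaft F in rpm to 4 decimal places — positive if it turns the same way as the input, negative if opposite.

Stage 1 [64T→42T]: ω = 2068.0000×64/42 = 3151.2381 rpm, dir flips to −; running = −3151.2381
Stage 2 [82T→26T]: ω = 3151.2381×82/26 = 9938.5201 rpm, dir flips to +; running = +9938.5201
Stage 3 [84T→84T]: ω = 9938.5201×84/84 = 9938.5201 rpm, dir flips to −; running = −9938.5201
Stage 4 [84T→74T]: ω = 9938.5201×84/74 = 11281.5634 rpm, dir flips to +; running = +11281.5634
Stage 5 [39T→39T]: ω = 11281.5634×39/39 = 11281.5634 rpm, dir flips to −; running = −11281.5634

-11281.5634 rpm (opposite to input, |ω| = 11281.5634 rpm)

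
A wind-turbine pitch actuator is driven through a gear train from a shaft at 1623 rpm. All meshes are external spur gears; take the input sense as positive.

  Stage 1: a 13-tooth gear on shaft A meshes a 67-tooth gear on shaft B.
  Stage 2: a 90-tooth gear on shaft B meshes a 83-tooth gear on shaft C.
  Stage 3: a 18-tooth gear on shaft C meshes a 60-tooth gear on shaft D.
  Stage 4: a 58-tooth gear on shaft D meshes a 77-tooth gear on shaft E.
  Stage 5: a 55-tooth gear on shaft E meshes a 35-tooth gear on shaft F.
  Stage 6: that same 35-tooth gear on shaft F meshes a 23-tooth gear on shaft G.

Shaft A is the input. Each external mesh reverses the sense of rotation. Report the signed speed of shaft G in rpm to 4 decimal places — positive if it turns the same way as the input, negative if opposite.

+184.5206 rpm (same as input, |ω| = 184.5206 rpm)

Stage 1 [13T→67T]: ω = 1623.0000×13/67 = 314.9104 rpm, dir flips to −; running = −314.9104
Stage 2 [90T→83T]: ω = 314.9104×90/83 = 341.4692 rpm, dir flips to +; running = +341.4692
Stage 3 [18T→60T]: ω = 341.4692×18/60 = 102.4407 rpm, dir flips to −; running = −102.4407
Stage 4 [58T→77T]: ω = 102.4407×58/77 = 77.1632 rpm, dir flips to +; running = +77.1632
Stage 5 [55T→35T]: ω = 77.1632×55/35 = 121.2564 rpm, dir flips to −; running = −121.2564
Stage 6 [35T→23T]: ω = 121.2564×35/23 = 184.5206 rpm, dir flips to +; running = +184.5206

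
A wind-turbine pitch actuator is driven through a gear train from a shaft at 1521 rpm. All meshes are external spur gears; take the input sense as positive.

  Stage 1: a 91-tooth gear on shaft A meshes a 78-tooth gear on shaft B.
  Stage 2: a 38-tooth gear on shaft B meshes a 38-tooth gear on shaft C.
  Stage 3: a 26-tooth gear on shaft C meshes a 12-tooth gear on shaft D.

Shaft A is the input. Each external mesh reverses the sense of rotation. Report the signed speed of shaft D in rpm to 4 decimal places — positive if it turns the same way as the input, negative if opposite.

-3844.7500 rpm (opposite to input, |ω| = 3844.7500 rpm)

Stage 1 [91T→78T]: ω = 1521.0000×91/78 = 1774.5000 rpm, dir flips to −; running = −1774.5000
Stage 2 [38T→38T]: ω = 1774.5000×38/38 = 1774.5000 rpm, dir flips to +; running = +1774.5000
Stage 3 [26T→12T]: ω = 1774.5000×26/12 = 3844.7500 rpm, dir flips to −; running = −3844.7500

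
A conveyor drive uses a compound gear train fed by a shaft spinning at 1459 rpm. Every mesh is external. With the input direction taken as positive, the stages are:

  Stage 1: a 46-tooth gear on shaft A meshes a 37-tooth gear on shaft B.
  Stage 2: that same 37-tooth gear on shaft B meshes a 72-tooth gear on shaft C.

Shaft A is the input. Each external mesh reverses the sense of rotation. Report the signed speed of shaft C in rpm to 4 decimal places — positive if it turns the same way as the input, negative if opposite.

+932.1389 rpm (same as input, |ω| = 932.1389 rpm)

Stage 1 [46T→37T]: ω = 1459.0000×46/37 = 1813.8919 rpm, dir flips to −; running = −1813.8919
Stage 2 [37T→72T]: ω = 1813.8919×37/72 = 932.1389 rpm, dir flips to +; running = +932.1389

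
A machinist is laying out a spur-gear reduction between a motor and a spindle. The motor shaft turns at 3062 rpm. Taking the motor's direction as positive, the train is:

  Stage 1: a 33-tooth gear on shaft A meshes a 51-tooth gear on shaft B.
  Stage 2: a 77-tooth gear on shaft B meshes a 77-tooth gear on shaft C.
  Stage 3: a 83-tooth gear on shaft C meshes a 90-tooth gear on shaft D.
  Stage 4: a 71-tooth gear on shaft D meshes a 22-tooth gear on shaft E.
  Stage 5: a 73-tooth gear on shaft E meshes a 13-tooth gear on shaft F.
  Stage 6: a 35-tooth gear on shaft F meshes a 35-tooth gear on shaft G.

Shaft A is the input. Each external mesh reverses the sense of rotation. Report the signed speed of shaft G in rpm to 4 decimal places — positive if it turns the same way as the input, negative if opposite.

Stage 1 [33T→51T]: ω = 3062.0000×33/51 = 1981.2941 rpm, dir flips to −; running = −1981.2941
Stage 2 [77T→77T]: ω = 1981.2941×77/77 = 1981.2941 rpm, dir flips to +; running = +1981.2941
Stage 3 [83T→90T]: ω = 1981.2941×83/90 = 1827.1935 rpm, dir flips to −; running = −1827.1935
Stage 4 [71T→22T]: ω = 1827.1935×71/22 = 5896.8516 rpm, dir flips to +; running = +5896.8516
Stage 5 [73T→13T]: ω = 5896.8516×73/13 = 33113.0899 rpm, dir flips to −; running = −33113.0899
Stage 6 [35T→35T]: ω = 33113.0899×35/35 = 33113.0899 rpm, dir flips to +; running = +33113.0899

+33113.0899 rpm (same as input, |ω| = 33113.0899 rpm)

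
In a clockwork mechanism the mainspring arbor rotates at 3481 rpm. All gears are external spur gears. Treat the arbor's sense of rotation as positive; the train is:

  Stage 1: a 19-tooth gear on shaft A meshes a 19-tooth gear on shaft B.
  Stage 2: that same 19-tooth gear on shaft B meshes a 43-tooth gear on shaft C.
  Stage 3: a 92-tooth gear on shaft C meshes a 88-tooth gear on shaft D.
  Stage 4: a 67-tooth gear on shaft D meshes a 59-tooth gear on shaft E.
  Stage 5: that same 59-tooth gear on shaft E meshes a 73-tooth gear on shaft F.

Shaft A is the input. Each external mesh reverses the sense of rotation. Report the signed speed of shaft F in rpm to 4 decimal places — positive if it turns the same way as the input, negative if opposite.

Stage 1 [19T→19T]: ω = 3481.0000×19/19 = 3481.0000 rpm, dir flips to −; running = −3481.0000
Stage 2 [19T→43T]: ω = 3481.0000×19/43 = 1538.1163 rpm, dir flips to +; running = +1538.1163
Stage 3 [92T→88T]: ω = 1538.1163×92/88 = 1608.0307 rpm, dir flips to −; running = −1608.0307
Stage 4 [67T→59T]: ω = 1608.0307×67/59 = 1826.0687 rpm, dir flips to +; running = +1826.0687
Stage 5 [59T→73T]: ω = 1826.0687×59/73 = 1475.8638 rpm, dir flips to −; running = −1475.8638

-1475.8638 rpm (opposite to input, |ω| = 1475.8638 rpm)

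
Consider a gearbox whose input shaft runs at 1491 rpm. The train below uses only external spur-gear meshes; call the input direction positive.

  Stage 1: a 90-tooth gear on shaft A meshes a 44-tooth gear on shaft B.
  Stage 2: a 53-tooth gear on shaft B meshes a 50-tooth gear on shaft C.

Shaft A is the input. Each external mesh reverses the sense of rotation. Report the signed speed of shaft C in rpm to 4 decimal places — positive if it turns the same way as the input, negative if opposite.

Stage 1 [90T→44T]: ω = 1491.0000×90/44 = 3049.7727 rpm, dir flips to −; running = −3049.7727
Stage 2 [53T→50T]: ω = 3049.7727×53/50 = 3232.7591 rpm, dir flips to +; running = +3232.7591

+3232.7591 rpm (same as input, |ω| = 3232.7591 rpm)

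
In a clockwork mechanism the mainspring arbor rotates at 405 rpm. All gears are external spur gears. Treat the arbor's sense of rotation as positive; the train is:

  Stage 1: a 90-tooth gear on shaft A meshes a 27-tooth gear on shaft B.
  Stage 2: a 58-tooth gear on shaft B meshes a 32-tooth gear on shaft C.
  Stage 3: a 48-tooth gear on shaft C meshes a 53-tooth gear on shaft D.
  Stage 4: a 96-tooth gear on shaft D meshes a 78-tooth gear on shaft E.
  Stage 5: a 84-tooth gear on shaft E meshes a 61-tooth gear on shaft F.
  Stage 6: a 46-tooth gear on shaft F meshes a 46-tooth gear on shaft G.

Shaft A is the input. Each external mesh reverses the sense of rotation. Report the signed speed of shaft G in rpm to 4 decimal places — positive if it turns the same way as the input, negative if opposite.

+3755.8067 rpm (same as input, |ω| = 3755.8067 rpm)

Stage 1 [90T→27T]: ω = 405.0000×90/27 = 1350.0000 rpm, dir flips to −; running = −1350.0000
Stage 2 [58T→32T]: ω = 1350.0000×58/32 = 2446.8750 rpm, dir flips to +; running = +2446.8750
Stage 3 [48T→53T]: ω = 2446.8750×48/53 = 2216.0377 rpm, dir flips to −; running = −2216.0377
Stage 4 [96T→78T]: ω = 2216.0377×96/78 = 2727.4311 rpm, dir flips to +; running = +2727.4311
Stage 5 [84T→61T]: ω = 2727.4311×84/61 = 3755.8067 rpm, dir flips to −; running = −3755.8067
Stage 6 [46T→46T]: ω = 3755.8067×46/46 = 3755.8067 rpm, dir flips to +; running = +3755.8067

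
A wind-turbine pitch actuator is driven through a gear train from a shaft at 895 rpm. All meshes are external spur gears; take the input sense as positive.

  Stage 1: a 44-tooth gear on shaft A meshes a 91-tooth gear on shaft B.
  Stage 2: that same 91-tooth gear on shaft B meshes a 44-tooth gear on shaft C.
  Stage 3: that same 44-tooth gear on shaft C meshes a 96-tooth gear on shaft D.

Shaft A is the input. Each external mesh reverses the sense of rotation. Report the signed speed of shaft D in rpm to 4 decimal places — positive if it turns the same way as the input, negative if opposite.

Stage 1 [44T→91T]: ω = 895.0000×44/91 = 432.7473 rpm, dir flips to −; running = −432.7473
Stage 2 [91T→44T]: ω = 432.7473×91/44 = 895.0000 rpm, dir flips to +; running = +895.0000
Stage 3 [44T→96T]: ω = 895.0000×44/96 = 410.2083 rpm, dir flips to −; running = −410.2083

-410.2083 rpm (opposite to input, |ω| = 410.2083 rpm)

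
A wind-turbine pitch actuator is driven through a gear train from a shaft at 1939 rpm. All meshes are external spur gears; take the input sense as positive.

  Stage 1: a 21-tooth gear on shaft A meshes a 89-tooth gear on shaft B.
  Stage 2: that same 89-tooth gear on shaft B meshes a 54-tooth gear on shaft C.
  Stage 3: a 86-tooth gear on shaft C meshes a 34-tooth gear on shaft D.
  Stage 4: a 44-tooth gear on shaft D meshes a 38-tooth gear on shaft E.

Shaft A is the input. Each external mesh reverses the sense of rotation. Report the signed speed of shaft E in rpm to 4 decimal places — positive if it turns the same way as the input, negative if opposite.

+2208.4723 rpm (same as input, |ω| = 2208.4723 rpm)

Stage 1 [21T→89T]: ω = 1939.0000×21/89 = 457.5169 rpm, dir flips to −; running = −457.5169
Stage 2 [89T→54T]: ω = 457.5169×89/54 = 754.0556 rpm, dir flips to +; running = +754.0556
Stage 3 [86T→34T]: ω = 754.0556×86/34 = 1907.3170 rpm, dir flips to −; running = −1907.3170
Stage 4 [44T→38T]: ω = 1907.3170×44/38 = 2208.4723 rpm, dir flips to +; running = +2208.4723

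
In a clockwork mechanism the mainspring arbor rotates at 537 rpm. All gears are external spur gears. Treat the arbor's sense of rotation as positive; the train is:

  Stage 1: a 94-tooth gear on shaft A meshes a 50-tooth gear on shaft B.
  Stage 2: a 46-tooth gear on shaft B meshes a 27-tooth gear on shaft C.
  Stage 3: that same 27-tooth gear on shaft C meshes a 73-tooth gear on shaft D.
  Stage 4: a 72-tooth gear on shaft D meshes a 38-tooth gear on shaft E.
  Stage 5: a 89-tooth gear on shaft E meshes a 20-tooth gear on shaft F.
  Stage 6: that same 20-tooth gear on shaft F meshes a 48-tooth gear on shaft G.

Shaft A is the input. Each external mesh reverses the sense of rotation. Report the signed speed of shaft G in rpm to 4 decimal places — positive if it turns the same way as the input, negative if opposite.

Stage 1 [94T→50T]: ω = 537.0000×94/50 = 1009.5600 rpm, dir flips to −; running = −1009.5600
Stage 2 [46T→27T]: ω = 1009.5600×46/27 = 1719.9911 rpm, dir flips to +; running = +1719.9911
Stage 3 [27T→73T]: ω = 1719.9911×27/73 = 636.1611 rpm, dir flips to −; running = −636.1611
Stage 4 [72T→38T]: ω = 636.1611×72/38 = 1205.3579 rpm, dir flips to +; running = +1205.3579
Stage 5 [89T→20T]: ω = 1205.3579×89/20 = 5363.8425 rpm, dir flips to −; running = −5363.8425
Stage 6 [20T→48T]: ω = 5363.8425×20/48 = 2234.9344 rpm, dir flips to +; running = +2234.9344

+2234.9344 rpm (same as input, |ω| = 2234.9344 rpm)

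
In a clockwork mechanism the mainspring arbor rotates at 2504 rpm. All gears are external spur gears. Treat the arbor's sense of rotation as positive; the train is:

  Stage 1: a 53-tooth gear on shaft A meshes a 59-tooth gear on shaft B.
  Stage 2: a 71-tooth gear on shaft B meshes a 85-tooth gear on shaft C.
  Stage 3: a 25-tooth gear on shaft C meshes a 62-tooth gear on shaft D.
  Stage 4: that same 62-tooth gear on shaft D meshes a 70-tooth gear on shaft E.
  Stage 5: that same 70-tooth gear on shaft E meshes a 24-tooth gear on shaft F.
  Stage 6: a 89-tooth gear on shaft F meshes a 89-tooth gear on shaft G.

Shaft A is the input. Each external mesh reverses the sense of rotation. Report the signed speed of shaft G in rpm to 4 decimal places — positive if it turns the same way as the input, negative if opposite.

Stage 1 [53T→59T]: ω = 2504.0000×53/59 = 2249.3559 rpm, dir flips to −; running = −2249.3559
Stage 2 [71T→85T]: ω = 2249.3559×71/85 = 1878.8738 rpm, dir flips to +; running = +1878.8738
Stage 3 [25T→62T]: ω = 1878.8738×25/62 = 757.6104 rpm, dir flips to −; running = −757.6104
Stage 4 [62T→70T]: ω = 757.6104×62/70 = 671.0263 rpm, dir flips to +; running = +671.0263
Stage 5 [70T→24T]: ω = 671.0263×70/24 = 1957.1602 rpm, dir flips to −; running = −1957.1602
Stage 6 [89T→89T]: ω = 1957.1602×89/89 = 1957.1602 rpm, dir flips to +; running = +1957.1602

+1957.1602 rpm (same as input, |ω| = 1957.1602 rpm)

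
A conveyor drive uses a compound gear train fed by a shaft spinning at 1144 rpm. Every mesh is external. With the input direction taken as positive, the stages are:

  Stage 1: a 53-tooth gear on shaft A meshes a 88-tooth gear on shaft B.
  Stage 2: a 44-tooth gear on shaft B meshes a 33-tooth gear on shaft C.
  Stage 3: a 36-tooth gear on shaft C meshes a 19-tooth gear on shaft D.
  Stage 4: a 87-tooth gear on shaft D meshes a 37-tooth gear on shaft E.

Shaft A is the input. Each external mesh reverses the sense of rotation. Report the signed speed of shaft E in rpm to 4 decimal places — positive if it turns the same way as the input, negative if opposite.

Stage 1 [53T→88T]: ω = 1144.0000×53/88 = 689.0000 rpm, dir flips to −; running = −689.0000
Stage 2 [44T→33T]: ω = 689.0000×44/33 = 918.6667 rpm, dir flips to +; running = +918.6667
Stage 3 [36T→19T]: ω = 918.6667×36/19 = 1740.6316 rpm, dir flips to −; running = −1740.6316
Stage 4 [87T→37T]: ω = 1740.6316×87/37 = 4092.8364 rpm, dir flips to +; running = +4092.8364

+4092.8364 rpm (same as input, |ω| = 4092.8364 rpm)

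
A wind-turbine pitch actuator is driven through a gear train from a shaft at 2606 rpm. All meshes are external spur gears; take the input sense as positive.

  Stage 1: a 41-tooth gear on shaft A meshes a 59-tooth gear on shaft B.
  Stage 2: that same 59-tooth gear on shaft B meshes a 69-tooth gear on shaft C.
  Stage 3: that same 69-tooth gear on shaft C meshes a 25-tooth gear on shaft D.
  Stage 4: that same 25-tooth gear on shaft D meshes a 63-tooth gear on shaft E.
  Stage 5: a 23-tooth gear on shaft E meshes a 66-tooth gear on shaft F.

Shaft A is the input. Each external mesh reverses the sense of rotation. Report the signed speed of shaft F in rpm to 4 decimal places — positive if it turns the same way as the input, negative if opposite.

Stage 1 [41T→59T]: ω = 2606.0000×41/59 = 1810.9492 rpm, dir flips to −; running = −1810.9492
Stage 2 [59T→69T]: ω = 1810.9492×59/69 = 1548.4928 rpm, dir flips to +; running = +1548.4928
Stage 3 [69T→25T]: ω = 1548.4928×69/25 = 4273.8400 rpm, dir flips to −; running = −4273.8400
Stage 4 [25T→63T]: ω = 4273.8400×25/63 = 1695.9683 rpm, dir flips to +; running = +1695.9683
Stage 5 [23T→66T]: ω = 1695.9683×23/66 = 591.0192 rpm, dir flips to −; running = −591.0192

-591.0192 rpm (opposite to input, |ω| = 591.0192 rpm)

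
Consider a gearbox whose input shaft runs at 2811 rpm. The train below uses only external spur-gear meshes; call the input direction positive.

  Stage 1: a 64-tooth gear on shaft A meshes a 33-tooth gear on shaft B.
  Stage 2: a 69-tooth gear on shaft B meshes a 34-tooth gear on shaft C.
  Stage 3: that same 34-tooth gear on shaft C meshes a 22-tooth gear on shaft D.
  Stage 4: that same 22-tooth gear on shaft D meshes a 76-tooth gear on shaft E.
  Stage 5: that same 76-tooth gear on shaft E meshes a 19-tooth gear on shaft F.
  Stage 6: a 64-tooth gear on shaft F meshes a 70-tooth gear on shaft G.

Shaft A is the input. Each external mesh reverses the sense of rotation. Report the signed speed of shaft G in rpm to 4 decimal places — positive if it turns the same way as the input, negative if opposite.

Stage 1 [64T→33T]: ω = 2811.0000×64/33 = 5451.6364 rpm, dir flips to −; running = −5451.6364
Stage 2 [69T→34T]: ω = 5451.6364×69/34 = 11063.6150 rpm, dir flips to +; running = +11063.6150
Stage 3 [34T→22T]: ω = 11063.6150×34/22 = 17098.3140 rpm, dir flips to −; running = −17098.3140
Stage 4 [22T→76T]: ω = 17098.3140×22/76 = 4949.5120 rpm, dir flips to +; running = +4949.5120
Stage 5 [76T→19T]: ω = 4949.5120×76/19 = 19798.0478 rpm, dir flips to −; running = −19798.0478
Stage 6 [64T→70T]: ω = 19798.0478×64/70 = 18101.0723 rpm, dir flips to +; running = +18101.0723

+18101.0723 rpm (same as input, |ω| = 18101.0723 rpm)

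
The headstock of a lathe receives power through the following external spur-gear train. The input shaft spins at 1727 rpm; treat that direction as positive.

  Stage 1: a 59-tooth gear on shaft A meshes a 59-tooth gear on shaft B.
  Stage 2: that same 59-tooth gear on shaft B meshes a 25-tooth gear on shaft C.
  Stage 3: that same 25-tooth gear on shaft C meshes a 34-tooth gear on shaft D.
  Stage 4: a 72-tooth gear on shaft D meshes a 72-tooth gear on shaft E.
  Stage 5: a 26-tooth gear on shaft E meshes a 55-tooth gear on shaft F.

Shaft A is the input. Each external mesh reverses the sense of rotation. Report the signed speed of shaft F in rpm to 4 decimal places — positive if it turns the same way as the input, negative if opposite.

Stage 1 [59T→59T]: ω = 1727.0000×59/59 = 1727.0000 rpm, dir flips to −; running = −1727.0000
Stage 2 [59T→25T]: ω = 1727.0000×59/25 = 4075.7200 rpm, dir flips to +; running = +4075.7200
Stage 3 [25T→34T]: ω = 4075.7200×25/34 = 2996.8529 rpm, dir flips to −; running = −2996.8529
Stage 4 [72T→72T]: ω = 2996.8529×72/72 = 2996.8529 rpm, dir flips to +; running = +2996.8529
Stage 5 [26T→55T]: ω = 2996.8529×26/55 = 1416.6941 rpm, dir flips to −; running = −1416.6941

-1416.6941 rpm (opposite to input, |ω| = 1416.6941 rpm)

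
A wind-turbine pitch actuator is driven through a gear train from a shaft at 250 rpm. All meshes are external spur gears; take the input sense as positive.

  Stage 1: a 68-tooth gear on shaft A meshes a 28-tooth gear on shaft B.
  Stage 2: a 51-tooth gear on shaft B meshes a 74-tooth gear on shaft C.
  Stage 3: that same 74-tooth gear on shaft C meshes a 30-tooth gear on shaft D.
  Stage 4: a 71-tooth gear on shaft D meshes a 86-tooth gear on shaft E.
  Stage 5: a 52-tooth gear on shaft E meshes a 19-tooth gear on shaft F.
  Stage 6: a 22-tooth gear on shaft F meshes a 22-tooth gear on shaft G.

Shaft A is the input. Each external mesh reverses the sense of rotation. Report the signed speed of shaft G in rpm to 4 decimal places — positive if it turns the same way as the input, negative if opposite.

Stage 1 [68T→28T]: ω = 250.0000×68/28 = 607.1429 rpm, dir flips to −; running = −607.1429
Stage 2 [51T→74T]: ω = 607.1429×51/74 = 418.4363 rpm, dir flips to +; running = +418.4363
Stage 3 [74T→30T]: ω = 418.4363×74/30 = 1032.1429 rpm, dir flips to −; running = −1032.1429
Stage 4 [71T→86T]: ω = 1032.1429×71/86 = 852.1179 rpm, dir flips to +; running = +852.1179
Stage 5 [52T→19T]: ω = 852.1179×52/19 = 2332.1123 rpm, dir flips to −; running = −2332.1123
Stage 6 [22T→22T]: ω = 2332.1123×22/22 = 2332.1123 rpm, dir flips to +; running = +2332.1123

+2332.1123 rpm (same as input, |ω| = 2332.1123 rpm)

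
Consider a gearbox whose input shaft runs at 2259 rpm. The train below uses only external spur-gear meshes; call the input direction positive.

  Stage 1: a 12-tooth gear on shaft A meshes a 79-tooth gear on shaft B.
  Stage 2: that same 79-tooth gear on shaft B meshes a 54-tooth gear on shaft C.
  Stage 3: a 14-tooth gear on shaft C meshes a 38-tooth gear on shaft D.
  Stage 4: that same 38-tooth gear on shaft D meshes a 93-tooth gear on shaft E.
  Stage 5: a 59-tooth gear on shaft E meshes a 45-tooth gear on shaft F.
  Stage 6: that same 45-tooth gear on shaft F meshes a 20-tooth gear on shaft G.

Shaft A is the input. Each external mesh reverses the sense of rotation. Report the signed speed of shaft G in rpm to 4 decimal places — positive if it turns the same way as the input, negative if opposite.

Stage 1 [12T→79T]: ω = 2259.0000×12/79 = 343.1392 rpm, dir flips to −; running = −343.1392
Stage 2 [79T→54T]: ω = 343.1392×79/54 = 502.0000 rpm, dir flips to +; running = +502.0000
Stage 3 [14T→38T]: ω = 502.0000×14/38 = 184.9474 rpm, dir flips to −; running = −184.9474
Stage 4 [38T→93T]: ω = 184.9474×38/93 = 75.5699 rpm, dir flips to +; running = +75.5699
Stage 5 [59T→45T]: ω = 75.5699×59/45 = 99.0805 rpm, dir flips to −; running = −99.0805
Stage 6 [45T→20T]: ω = 99.0805×45/20 = 222.9312 rpm, dir flips to +; running = +222.9312

+222.9312 rpm (same as input, |ω| = 222.9312 rpm)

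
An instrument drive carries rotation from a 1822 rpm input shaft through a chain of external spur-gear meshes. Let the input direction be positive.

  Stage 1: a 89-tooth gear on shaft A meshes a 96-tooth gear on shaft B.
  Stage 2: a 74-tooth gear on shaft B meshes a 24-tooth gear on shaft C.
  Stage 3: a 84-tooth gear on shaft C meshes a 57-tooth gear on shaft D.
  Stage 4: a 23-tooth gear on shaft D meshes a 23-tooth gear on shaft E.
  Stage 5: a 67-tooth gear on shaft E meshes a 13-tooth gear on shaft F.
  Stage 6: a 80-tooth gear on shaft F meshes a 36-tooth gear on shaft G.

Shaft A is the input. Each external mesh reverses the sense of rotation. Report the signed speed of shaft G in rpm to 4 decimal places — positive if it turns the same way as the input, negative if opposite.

+87904.4764 rpm (same as input, |ω| = 87904.4764 rpm)

Stage 1 [89T→96T]: ω = 1822.0000×89/96 = 1689.1458 rpm, dir flips to −; running = −1689.1458
Stage 2 [74T→24T]: ω = 1689.1458×74/24 = 5208.1997 rpm, dir flips to +; running = +5208.1997
Stage 3 [84T→57T]: ω = 5208.1997×84/57 = 7675.2416 rpm, dir flips to −; running = −7675.2416
Stage 4 [23T→23T]: ω = 7675.2416×23/23 = 7675.2416 rpm, dir flips to +; running = +7675.2416
Stage 5 [67T→13T]: ω = 7675.2416×67/13 = 39557.0144 rpm, dir flips to −; running = −39557.0144
Stage 6 [80T→36T]: ω = 39557.0144×80/36 = 87904.4764 rpm, dir flips to +; running = +87904.4764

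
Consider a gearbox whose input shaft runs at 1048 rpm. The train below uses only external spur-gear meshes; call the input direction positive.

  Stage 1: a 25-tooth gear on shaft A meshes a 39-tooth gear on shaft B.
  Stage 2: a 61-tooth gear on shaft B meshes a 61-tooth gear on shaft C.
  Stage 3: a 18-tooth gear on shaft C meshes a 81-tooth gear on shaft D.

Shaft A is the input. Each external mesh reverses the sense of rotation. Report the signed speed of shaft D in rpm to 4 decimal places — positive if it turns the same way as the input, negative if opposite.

-149.2877 rpm (opposite to input, |ω| = 149.2877 rpm)

Stage 1 [25T→39T]: ω = 1048.0000×25/39 = 671.7949 rpm, dir flips to −; running = −671.7949
Stage 2 [61T→61T]: ω = 671.7949×61/61 = 671.7949 rpm, dir flips to +; running = +671.7949
Stage 3 [18T→81T]: ω = 671.7949×18/81 = 149.2877 rpm, dir flips to −; running = −149.2877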